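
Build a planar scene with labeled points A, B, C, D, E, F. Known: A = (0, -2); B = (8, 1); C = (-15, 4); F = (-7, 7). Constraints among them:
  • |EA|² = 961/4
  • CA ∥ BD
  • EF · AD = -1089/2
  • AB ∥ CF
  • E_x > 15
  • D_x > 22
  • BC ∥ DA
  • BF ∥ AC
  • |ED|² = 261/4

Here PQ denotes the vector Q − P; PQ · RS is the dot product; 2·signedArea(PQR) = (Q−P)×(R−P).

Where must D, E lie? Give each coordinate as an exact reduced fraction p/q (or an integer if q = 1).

D = (23, -5)
E = (31/2, -2)

1. D_x = 23  [BC ∥ DA ∩ CA ∥ BD]
2. D_y = -5  [BC ∥ DA ∩ CA ∥ BD]
   → D = (23, -5)
3. E_x = 31/2  [line -23·x + 3·y + 725/2 = 0 ∩ |ED|² = 261/4]
4. E_y = -2  [line -23·x + 3·y + 725/2 = 0 ∩ |ED|² = 261/4]
   → E = (31/2, -2)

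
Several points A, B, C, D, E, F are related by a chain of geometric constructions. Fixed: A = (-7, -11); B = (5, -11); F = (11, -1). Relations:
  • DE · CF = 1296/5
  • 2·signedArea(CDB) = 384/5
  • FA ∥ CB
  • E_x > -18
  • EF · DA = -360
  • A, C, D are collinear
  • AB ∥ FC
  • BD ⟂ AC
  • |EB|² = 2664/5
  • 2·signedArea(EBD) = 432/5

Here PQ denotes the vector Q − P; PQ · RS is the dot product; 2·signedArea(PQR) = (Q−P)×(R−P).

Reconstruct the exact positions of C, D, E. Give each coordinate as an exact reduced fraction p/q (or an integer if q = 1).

C = (23, -1)
D = (19/5, -37/5)
E = (-89/5, -73/5)

1. C_x = 23  [FA ∥ CB ∩ AB ∥ FC]
2. C_y = -1  [FA ∥ CB ∩ AB ∥ FC]
   → C = (23, -1)
3. D_x = 19/5  [A, C, D are collinear ∩ BD ⟂ AC]
4. D_y = -37/5  [A, C, D are collinear ∩ BD ⟂ AC]
   → D = (19/5, -37/5)
5. E_x = -89/5  [2·signedArea(EBD) = 432/5 ∩ DE · CF = 1296/5]
6. E_y = -73/5  [2·signedArea(EBD) = 432/5 ∩ DE · CF = 1296/5]
   → E = (-89/5, -73/5)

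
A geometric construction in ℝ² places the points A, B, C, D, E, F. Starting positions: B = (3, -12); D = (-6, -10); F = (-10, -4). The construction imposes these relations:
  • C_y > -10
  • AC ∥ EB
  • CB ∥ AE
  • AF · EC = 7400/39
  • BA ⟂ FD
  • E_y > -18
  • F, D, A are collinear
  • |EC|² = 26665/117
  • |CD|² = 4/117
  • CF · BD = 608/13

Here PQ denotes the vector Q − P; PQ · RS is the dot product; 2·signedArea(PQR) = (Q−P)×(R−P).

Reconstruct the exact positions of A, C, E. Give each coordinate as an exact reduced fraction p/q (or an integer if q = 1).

A = (-30/13, -202/13)
C = (-238/39, -128/13)
E = (265/39, -230/13)

1. A_x = -30/13  [F, D, A are collinear ∩ BA ⟂ FD]
2. A_y = -202/13  [F, D, A are collinear ∩ BA ⟂ FD]
   → A = (-30/13, -202/13)
3. C_x = -238/39  [line 9·x + -2·y + 458/13 = 0 ∩ |CD|² = 4/117]
4. C_y = -128/13  [line 9·x + -2·y + 458/13 = 0 ∩ |CD|² = 4/117]
   → C = (-238/39, -128/13)
5. E_x = 265/39  [AC ∥ EB ∩ CB ∥ AE]
6. E_y = -230/13  [AC ∥ EB ∩ CB ∥ AE]
   → E = (265/39, -230/13)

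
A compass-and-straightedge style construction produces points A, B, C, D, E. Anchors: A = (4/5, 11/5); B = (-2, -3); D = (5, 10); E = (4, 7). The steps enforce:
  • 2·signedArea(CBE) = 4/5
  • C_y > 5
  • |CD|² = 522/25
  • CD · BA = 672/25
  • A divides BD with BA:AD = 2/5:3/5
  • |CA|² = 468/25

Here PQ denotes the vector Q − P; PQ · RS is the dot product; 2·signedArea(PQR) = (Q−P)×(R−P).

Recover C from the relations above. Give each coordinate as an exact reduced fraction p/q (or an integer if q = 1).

1. C_x = 16/5  [2·signedArea(CBE) = 4/5 ∩ CD · BA = 672/25]
2. C_y = 29/5  [2·signedArea(CBE) = 4/5 ∩ CD · BA = 672/25]
   → C = (16/5, 29/5)

C = (16/5, 29/5)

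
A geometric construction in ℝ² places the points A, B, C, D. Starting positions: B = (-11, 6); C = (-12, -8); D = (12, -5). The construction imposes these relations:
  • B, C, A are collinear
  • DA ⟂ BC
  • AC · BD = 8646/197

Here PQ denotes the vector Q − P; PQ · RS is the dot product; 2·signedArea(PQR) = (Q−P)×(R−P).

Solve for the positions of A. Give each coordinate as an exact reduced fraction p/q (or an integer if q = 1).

A = (-2298/197, -652/197)

1. A_x = -2298/197  [B, C, A are collinear ∩ DA ⟂ BC]
2. A_y = -652/197  [B, C, A are collinear ∩ DA ⟂ BC]
   → A = (-2298/197, -652/197)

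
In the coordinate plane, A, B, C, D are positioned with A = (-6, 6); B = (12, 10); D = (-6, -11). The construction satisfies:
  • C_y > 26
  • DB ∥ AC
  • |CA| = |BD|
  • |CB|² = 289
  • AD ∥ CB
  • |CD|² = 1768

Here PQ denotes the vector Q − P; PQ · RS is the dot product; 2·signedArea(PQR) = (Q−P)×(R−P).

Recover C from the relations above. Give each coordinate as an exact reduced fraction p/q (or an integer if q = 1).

C = (12, 27)

1. C_x = 12  [AD ∥ CB ∩ DB ∥ AC]
2. C_y = 27  [AD ∥ CB ∩ DB ∥ AC]
   → C = (12, 27)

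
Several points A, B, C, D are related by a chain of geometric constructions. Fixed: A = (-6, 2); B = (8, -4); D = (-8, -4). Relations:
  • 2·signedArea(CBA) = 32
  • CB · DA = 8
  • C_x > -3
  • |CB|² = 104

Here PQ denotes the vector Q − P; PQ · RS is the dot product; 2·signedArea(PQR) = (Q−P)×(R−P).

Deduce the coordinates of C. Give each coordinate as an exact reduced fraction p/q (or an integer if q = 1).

1. C_x = -2  [CB · DA = 8 ∩ 2·signedArea(CBA) = 32]
2. C_y = -2  [CB · DA = 8 ∩ 2·signedArea(CBA) = 32]
   → C = (-2, -2)

C = (-2, -2)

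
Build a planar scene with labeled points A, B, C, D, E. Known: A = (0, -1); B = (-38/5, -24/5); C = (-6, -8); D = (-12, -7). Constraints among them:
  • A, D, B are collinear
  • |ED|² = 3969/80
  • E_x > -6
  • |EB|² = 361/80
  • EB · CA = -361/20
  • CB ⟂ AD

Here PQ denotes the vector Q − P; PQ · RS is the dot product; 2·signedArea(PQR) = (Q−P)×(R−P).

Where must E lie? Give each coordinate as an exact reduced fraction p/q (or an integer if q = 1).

E = (-57/10, -77/20)

1. E_x = -57/10  [line -6·x + -7·y + -1223/20 = 0 ∩ |EB|² = 361/80]
2. E_y = -77/20  [line -6·x + -7·y + -1223/20 = 0 ∩ |EB|² = 361/80]
   → E = (-57/10, -77/20)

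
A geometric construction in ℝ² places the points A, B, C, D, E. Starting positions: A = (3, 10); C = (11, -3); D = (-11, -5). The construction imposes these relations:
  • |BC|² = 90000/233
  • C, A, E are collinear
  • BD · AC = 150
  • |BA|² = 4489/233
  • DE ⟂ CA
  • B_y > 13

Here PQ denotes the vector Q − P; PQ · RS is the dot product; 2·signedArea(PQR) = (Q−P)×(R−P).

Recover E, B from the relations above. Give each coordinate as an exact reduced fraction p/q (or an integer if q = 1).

1. E_x = 1363/233  [C, A, E are collinear ∩ DE ⟂ CA]
2. E_y = 1251/233  [C, A, E are collinear ∩ DE ⟂ CA]
   → E = (1363/233, 1251/233)
3. B_x = 163/233  [line -8·x + 13·y + -173 = 0 ∩ |BC|² = 90000/233]
4. B_y = 3201/233  [line -8·x + 13·y + -173 = 0 ∩ |BC|² = 90000/233]
   → B = (163/233, 3201/233)

B = (163/233, 3201/233)
E = (1363/233, 1251/233)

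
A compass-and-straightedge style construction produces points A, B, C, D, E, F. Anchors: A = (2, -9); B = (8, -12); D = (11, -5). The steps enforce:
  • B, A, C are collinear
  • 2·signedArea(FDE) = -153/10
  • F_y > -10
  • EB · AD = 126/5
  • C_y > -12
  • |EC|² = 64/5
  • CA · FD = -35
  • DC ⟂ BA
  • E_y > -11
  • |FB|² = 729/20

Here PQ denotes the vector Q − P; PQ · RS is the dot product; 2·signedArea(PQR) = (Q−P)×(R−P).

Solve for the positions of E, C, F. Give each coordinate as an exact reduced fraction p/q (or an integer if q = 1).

C = (38/5, -59/5)
E = (22/5, -51/5)
F = (13/5, -93/10)

1. C_x = 38/5  [B, A, C are collinear ∩ DC ⟂ BA]
2. C_y = -59/5  [B, A, C are collinear ∩ DC ⟂ BA]
   → C = (38/5, -59/5)
3. F_x = 13/5  [line 28/5·x + -14/5·y + -203/5 = 0 ∩ |FB|² = 729/20]
4. F_y = -93/10  [line 28/5·x + -14/5·y + -203/5 = 0 ∩ |FB|² = 729/20]
   → F = (13/5, -93/10)
5. E_x = 22/5  [EB · AD = 126/5 ∩ 2·signedArea(FDE) = -153/10]
6. E_y = -51/5  [EB · AD = 126/5 ∩ 2·signedArea(FDE) = -153/10]
   → E = (22/5, -51/5)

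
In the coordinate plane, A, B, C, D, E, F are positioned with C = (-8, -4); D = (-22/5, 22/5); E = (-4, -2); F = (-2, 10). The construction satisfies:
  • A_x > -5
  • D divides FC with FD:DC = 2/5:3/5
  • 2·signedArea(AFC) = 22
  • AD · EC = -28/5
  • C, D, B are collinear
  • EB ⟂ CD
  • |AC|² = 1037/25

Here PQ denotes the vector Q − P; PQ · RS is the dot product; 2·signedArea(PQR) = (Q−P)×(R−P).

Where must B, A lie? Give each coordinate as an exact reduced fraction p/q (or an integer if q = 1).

A = (-21/5, 6/5)
B = (-193/29, -25/29)

1. B_x = -193/29  [C, D, B are collinear ∩ EB ⟂ CD]
2. B_y = -25/29  [C, D, B are collinear ∩ EB ⟂ CD]
   → B = (-193/29, -25/29)
3. A_x = -21/5  [2·signedArea(AFC) = 22 ∩ AD · EC = -28/5]
4. A_y = 6/5  [2·signedArea(AFC) = 22 ∩ AD · EC = -28/5]
   → A = (-21/5, 6/5)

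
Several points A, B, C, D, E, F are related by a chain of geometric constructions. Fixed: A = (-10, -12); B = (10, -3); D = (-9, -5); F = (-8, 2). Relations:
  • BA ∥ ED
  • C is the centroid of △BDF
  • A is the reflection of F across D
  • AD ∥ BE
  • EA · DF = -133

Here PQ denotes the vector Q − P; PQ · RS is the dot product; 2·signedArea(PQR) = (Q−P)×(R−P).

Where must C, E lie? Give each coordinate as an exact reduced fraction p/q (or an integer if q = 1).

1. C_x = -7/3  [C is the centroid of △BDF]
2. C_y = -2  [C is the centroid of △BDF]
   → C = (-7/3, -2)
3. E_x = 11  [BA ∥ ED ∩ AD ∥ BE]
4. E_y = 4  [BA ∥ ED ∩ AD ∥ BE]
   → E = (11, 4)

C = (-7/3, -2)
E = (11, 4)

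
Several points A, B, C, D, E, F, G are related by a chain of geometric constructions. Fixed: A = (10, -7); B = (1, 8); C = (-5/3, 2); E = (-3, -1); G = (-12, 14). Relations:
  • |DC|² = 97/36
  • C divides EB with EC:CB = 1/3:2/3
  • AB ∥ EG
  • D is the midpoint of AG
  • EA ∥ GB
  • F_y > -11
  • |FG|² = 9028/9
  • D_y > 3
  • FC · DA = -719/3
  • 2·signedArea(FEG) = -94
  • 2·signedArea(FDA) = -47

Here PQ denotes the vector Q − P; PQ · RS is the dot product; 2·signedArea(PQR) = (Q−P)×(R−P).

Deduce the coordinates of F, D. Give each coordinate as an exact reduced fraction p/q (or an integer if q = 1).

D = (-1, 7/2)
F = (26/3, -10)

1. D_x = -1  [D is the midpoint of AG]
2. D_y = 7/2  [D is the midpoint of AG]
   → D = (-1, 7/2)
3. F_x = 26/3  [2·signedArea(FEG) = -94 ∩ 2·signedArea(FDA) = -47]
4. F_y = -10  [2·signedArea(FEG) = -94 ∩ 2·signedArea(FDA) = -47]
   → F = (26/3, -10)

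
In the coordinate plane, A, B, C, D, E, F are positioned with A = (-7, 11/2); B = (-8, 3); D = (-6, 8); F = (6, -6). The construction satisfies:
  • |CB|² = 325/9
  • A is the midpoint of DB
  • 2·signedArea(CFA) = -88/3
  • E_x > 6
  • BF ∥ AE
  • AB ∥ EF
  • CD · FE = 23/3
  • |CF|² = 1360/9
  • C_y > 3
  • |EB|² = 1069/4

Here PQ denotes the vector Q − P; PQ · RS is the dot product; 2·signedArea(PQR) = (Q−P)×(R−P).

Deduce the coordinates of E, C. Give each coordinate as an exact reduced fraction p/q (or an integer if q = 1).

C = (-2, 10/3)
E = (7, -7/2)

1. E_x = 7  [AB ∥ EF ∩ BF ∥ AE]
2. E_y = -7/2  [AB ∥ EF ∩ BF ∥ AE]
   → E = (7, -7/2)
3. C_x = -2  [CD · FE = 23/3 ∩ 2·signedArea(CFA) = -88/3]
4. C_y = 10/3  [CD · FE = 23/3 ∩ 2·signedArea(CFA) = -88/3]
   → C = (-2, 10/3)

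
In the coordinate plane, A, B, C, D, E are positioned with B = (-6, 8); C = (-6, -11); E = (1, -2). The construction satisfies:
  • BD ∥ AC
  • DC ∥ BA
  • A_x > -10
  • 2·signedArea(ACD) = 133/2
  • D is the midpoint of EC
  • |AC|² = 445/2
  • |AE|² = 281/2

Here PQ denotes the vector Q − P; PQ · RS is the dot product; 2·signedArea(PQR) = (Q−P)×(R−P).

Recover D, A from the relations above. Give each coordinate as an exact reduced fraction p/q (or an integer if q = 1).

1. D_x = -5/2  [D is the midpoint of EC]
2. D_y = -13/2  [D is the midpoint of EC]
   → D = (-5/2, -13/2)
3. A_x = -19/2  [BD ∥ AC ∩ DC ∥ BA]
4. A_y = 7/2  [BD ∥ AC ∩ DC ∥ BA]
   → A = (-19/2, 7/2)

A = (-19/2, 7/2)
D = (-5/2, -13/2)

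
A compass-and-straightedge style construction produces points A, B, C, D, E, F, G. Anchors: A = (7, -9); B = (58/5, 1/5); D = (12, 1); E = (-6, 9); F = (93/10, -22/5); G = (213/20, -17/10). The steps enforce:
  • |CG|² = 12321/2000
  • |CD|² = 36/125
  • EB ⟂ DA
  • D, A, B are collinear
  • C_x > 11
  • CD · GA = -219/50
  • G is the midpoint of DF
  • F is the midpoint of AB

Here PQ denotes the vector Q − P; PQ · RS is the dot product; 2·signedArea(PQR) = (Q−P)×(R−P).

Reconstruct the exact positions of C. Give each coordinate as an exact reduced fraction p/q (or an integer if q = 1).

C = (294/25, 13/25)

1. C_x = 294/25  [line 73/20·x + 73/10·y + -1168/25 = 0 ∩ |CG|² = 12321/2000]
2. C_y = 13/25  [line 73/20·x + 73/10·y + -1168/25 = 0 ∩ |CG|² = 12321/2000]
   → C = (294/25, 13/25)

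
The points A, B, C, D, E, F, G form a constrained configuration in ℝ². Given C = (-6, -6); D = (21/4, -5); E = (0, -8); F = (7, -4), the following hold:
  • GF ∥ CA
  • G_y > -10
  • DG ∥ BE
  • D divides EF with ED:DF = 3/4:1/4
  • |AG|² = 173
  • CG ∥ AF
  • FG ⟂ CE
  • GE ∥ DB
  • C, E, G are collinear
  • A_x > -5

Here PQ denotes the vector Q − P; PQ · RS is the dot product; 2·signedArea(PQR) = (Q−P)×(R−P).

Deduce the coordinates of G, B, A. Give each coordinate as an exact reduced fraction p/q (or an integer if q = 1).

A = (-41/10, -3/10)
B = (3/20, -33/10)
G = (51/10, -97/10)

1. G_x = 51/10  [C, E, G are collinear ∩ FG ⟂ CE]
2. G_y = -97/10  [C, E, G are collinear ∩ FG ⟂ CE]
   → G = (51/10, -97/10)
3. B_x = 3/20  [DG ∥ BE ∩ GE ∥ DB]
4. B_y = -33/10  [DG ∥ BE ∩ GE ∥ DB]
   → B = (3/20, -33/10)
5. A_x = -41/10  [CG ∥ AF ∩ GF ∥ CA]
6. A_y = -3/10  [CG ∥ AF ∩ GF ∥ CA]
   → A = (-41/10, -3/10)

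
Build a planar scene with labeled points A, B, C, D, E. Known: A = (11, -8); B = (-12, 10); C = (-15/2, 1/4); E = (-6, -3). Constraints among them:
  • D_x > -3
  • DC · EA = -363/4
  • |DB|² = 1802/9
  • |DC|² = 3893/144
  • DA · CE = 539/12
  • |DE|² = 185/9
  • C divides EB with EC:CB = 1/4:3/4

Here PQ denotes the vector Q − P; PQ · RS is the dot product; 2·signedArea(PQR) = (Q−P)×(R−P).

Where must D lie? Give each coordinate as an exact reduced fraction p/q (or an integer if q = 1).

D = (-7/3, -1/3)

1. D_x = -7/3  [DA · CE = 539/12 ∩ DC · EA = -363/4]
2. D_y = -1/3  [DA · CE = 539/12 ∩ DC · EA = -363/4]
   → D = (-7/3, -1/3)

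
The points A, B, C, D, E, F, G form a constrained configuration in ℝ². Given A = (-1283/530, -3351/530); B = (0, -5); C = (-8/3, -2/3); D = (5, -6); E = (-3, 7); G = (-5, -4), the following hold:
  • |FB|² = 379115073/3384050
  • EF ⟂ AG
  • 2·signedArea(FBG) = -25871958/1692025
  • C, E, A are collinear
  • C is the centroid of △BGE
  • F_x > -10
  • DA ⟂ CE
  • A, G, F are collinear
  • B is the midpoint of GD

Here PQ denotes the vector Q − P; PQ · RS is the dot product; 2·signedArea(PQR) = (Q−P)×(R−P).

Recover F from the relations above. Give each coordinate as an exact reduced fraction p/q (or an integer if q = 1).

F = (-31693419/3384050, -232783/3384050)

1. F_x = -31693419/3384050  [A, G, F are collinear ∩ EF ⟂ AG]
2. F_y = -232783/3384050  [A, G, F are collinear ∩ EF ⟂ AG]
   → F = (-31693419/3384050, -232783/3384050)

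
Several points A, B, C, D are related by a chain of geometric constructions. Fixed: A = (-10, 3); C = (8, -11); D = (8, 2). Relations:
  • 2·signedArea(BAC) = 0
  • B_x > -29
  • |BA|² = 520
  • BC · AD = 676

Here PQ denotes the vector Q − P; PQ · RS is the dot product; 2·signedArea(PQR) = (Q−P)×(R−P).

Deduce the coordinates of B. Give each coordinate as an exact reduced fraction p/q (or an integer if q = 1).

B = (-28, 17)

1. B_x = -28  [2·signedArea(BAC) = 0 ∩ BC · AD = 676]
2. B_y = 17  [2·signedArea(BAC) = 0 ∩ BC · AD = 676]
   → B = (-28, 17)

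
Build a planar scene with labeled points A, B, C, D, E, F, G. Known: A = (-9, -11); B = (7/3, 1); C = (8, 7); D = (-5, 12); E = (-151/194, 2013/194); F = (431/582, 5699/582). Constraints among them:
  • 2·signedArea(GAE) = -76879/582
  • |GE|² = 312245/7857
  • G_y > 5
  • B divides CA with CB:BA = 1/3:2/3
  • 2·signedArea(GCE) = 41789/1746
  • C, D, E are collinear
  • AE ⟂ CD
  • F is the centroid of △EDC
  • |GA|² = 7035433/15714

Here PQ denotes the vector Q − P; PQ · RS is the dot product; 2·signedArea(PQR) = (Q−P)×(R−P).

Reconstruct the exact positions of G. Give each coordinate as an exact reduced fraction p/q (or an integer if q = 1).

G = (6445/1746, 10355/1746)

1. G_x = 6445/1746  [2·signedArea(GAE) = -76879/582 ∩ 2·signedArea(GCE) = 41789/1746]
2. G_y = 10355/1746  [2·signedArea(GAE) = -76879/582 ∩ 2·signedArea(GCE) = 41789/1746]
   → G = (6445/1746, 10355/1746)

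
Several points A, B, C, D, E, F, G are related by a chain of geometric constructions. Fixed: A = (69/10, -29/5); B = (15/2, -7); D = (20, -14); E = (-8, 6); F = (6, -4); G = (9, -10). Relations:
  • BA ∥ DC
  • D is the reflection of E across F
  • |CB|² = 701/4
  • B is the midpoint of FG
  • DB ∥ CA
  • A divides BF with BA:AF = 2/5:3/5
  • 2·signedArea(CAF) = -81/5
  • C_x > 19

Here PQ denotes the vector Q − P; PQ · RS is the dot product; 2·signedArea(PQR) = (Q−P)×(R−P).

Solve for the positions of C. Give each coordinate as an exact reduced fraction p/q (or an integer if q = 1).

C = (97/5, -64/5)

1. C_x = 97/5  [DB ∥ CA ∩ BA ∥ DC]
2. C_y = -64/5  [DB ∥ CA ∩ BA ∥ DC]
   → C = (97/5, -64/5)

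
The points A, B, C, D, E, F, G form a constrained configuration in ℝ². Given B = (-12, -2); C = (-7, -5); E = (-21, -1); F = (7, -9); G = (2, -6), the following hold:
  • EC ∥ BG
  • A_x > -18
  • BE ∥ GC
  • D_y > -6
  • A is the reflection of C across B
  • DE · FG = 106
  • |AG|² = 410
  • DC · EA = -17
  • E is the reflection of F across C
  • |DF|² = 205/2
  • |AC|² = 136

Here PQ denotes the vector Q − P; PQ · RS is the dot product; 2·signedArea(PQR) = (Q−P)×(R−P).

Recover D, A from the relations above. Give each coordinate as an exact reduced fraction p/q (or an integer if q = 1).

A = (-17, 1)
D = (-5/2, -11/2)

1. A_x = -17  [A is the reflection of C across B]
2. A_y = 1  [A is the reflection of C across B]
   → A = (-17, 1)
3. D_x = -5/2  [DC · EA = -17 ∩ DE · FG = 106]
4. D_y = -11/2  [DC · EA = -17 ∩ DE · FG = 106]
   → D = (-5/2, -11/2)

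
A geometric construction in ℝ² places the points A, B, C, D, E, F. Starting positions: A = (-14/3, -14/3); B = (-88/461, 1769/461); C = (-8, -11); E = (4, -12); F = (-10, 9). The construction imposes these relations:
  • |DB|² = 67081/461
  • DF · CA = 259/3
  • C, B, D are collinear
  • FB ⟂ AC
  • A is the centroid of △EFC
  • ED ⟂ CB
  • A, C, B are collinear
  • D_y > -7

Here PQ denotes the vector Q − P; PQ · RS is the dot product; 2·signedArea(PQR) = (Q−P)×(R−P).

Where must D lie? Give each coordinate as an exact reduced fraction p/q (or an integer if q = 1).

1. D_x = -2678/461  [C, B, D are collinear ∩ ED ⟂ CB]
2. D_y = -3152/461  [C, B, D are collinear ∩ ED ⟂ CB]
   → D = (-2678/461, -3152/461)

D = (-2678/461, -3152/461)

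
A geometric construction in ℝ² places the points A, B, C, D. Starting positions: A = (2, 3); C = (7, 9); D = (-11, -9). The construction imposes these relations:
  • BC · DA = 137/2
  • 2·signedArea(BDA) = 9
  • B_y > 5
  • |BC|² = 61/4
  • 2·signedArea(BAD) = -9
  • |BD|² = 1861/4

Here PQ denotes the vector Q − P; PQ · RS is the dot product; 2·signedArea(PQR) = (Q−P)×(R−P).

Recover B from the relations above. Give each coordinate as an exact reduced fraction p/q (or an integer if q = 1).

B = (9/2, 6)

1. B_x = 9/2  [2·signedArea(BAD) = -9 ∩ BC · DA = 137/2]
2. B_y = 6  [2·signedArea(BAD) = -9 ∩ BC · DA = 137/2]
   → B = (9/2, 6)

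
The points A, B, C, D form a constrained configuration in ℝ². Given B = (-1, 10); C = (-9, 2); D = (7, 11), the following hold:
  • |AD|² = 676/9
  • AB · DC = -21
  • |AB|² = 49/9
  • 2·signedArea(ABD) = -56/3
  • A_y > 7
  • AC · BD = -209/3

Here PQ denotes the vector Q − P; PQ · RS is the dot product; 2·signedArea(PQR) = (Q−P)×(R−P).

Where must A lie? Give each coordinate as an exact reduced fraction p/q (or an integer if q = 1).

1. A_x = -1  [2·signedArea(ABD) = -56/3 ∩ AB · DC = -21]
2. A_y = 23/3  [2·signedArea(ABD) = -56/3 ∩ AB · DC = -21]
   → A = (-1, 23/3)

A = (-1, 23/3)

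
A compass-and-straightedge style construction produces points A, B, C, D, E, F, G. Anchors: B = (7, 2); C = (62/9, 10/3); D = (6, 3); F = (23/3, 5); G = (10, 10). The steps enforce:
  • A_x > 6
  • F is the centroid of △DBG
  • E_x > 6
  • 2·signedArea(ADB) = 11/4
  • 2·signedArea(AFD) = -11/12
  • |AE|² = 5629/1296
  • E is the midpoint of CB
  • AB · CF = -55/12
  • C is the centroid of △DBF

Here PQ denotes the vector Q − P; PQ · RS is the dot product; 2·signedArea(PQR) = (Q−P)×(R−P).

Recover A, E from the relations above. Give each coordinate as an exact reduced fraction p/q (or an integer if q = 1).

A = (7, 19/4)
E = (125/18, 8/3)

1. A_x = 7  [2·signedArea(ADB) = 11/4 ∩ AB · CF = -55/12]
2. A_y = 19/4  [2·signedArea(ADB) = 11/4 ∩ AB · CF = -55/12]
   → A = (7, 19/4)
3. E_x = 125/18  [E is the midpoint of CB]
4. E_y = 8/3  [E is the midpoint of CB]
   → E = (125/18, 8/3)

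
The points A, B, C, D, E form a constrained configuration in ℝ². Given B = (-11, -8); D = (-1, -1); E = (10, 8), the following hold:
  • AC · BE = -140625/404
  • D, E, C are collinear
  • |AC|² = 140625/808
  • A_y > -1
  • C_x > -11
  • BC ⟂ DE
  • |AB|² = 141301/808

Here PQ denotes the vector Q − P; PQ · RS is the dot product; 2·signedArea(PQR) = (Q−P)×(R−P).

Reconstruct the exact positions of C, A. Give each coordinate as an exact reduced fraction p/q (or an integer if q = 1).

1. C_x = -2105/202  [D, E, C are collinear ∩ BC ⟂ DE]
2. C_y = -1759/202  [D, E, C are collinear ∩ BC ⟂ DE]
   → C = (-2105/202, -1759/202)
3. A_x = -85/404  [line -21·x + -16·y + -4073/404 = 0 ∩ |AC|² = 140625/808]
4. A_y = -143/404  [line -21·x + -16·y + -4073/404 = 0 ∩ |AC|² = 140625/808]
   → A = (-85/404, -143/404)

A = (-85/404, -143/404)
C = (-2105/202, -1759/202)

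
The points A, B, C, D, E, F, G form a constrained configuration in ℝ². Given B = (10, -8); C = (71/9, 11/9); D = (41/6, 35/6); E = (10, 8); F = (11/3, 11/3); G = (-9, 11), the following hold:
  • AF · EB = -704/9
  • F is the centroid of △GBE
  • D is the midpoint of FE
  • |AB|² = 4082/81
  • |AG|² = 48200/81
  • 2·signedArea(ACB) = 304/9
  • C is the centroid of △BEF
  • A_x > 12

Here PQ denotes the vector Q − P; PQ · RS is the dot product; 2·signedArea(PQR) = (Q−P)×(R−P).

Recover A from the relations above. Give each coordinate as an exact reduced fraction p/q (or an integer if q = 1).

1. A_x = 109/9  [2·signedArea(ACB) = 304/9 ∩ AF · EB = -704/9]
2. A_y = -11/9  [2·signedArea(ACB) = 304/9 ∩ AF · EB = -704/9]
   → A = (109/9, -11/9)

A = (109/9, -11/9)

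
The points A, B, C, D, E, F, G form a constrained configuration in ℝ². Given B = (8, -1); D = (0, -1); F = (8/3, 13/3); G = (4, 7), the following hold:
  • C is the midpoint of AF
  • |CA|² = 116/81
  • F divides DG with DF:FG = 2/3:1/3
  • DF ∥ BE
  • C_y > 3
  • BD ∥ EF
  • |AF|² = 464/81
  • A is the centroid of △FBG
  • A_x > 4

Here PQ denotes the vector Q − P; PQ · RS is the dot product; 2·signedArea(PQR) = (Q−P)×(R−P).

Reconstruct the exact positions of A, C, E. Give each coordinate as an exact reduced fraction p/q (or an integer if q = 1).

A = (44/9, 31/9)
C = (34/9, 35/9)
E = (32/3, 13/3)

1. A_x = 44/9  [A is the centroid of △FBG]
2. A_y = 31/9  [A is the centroid of △FBG]
   → A = (44/9, 31/9)
3. C_x = 34/9  [C is the midpoint of AF]
4. C_y = 35/9  [C is the midpoint of AF]
   → C = (34/9, 35/9)
5. E_x = 32/3  [BD ∥ EF ∩ DF ∥ BE]
6. E_y = 13/3  [BD ∥ EF ∩ DF ∥ BE]
   → E = (32/3, 13/3)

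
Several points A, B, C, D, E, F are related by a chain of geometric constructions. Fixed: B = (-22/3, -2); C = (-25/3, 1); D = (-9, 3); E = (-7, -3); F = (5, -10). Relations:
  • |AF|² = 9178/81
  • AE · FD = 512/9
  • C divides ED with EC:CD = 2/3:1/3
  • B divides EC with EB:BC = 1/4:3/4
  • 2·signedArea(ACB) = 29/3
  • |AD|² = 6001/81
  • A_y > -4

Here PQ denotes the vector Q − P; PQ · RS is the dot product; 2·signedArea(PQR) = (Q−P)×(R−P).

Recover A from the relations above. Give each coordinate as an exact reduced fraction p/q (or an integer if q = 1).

A = (-32/9, -11/3)

1. A_x = -32/9  [2·signedArea(ACB) = 29/3 ∩ AE · FD = 512/9]
2. A_y = -11/3  [2·signedArea(ACB) = 29/3 ∩ AE · FD = 512/9]
   → A = (-32/9, -11/3)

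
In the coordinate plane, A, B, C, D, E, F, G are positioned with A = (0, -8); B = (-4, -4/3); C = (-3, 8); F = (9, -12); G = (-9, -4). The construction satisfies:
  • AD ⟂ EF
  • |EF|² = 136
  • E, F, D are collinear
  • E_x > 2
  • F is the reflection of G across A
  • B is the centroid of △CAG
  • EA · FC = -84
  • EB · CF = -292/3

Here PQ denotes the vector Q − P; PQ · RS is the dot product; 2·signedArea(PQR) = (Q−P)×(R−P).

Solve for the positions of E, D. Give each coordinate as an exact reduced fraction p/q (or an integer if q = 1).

1. E_x = 3  [line 12·x + -20·y + -76 = 0 ∩ |EF|² = 136]
2. E_y = -2  [line 12·x + -20·y + -76 = 0 ∩ |EF|² = 136]
   → E = (3, -2)
3. D_x = 165/34  [E, F, D are collinear ∩ AD ⟂ EF]
4. D_y = -173/34  [E, F, D are collinear ∩ AD ⟂ EF]
   → D = (165/34, -173/34)

D = (165/34, -173/34)
E = (3, -2)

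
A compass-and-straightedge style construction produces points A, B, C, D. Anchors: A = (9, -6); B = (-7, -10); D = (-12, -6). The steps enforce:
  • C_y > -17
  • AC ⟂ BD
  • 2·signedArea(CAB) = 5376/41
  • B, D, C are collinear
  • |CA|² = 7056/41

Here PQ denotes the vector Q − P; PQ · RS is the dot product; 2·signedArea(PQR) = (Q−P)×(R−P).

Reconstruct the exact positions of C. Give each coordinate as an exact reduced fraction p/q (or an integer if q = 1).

C = (33/41, -666/41)

1. C_x = 33/41  [B, D, C are collinear ∩ AC ⟂ BD]
2. C_y = -666/41  [B, D, C are collinear ∩ AC ⟂ BD]
   → C = (33/41, -666/41)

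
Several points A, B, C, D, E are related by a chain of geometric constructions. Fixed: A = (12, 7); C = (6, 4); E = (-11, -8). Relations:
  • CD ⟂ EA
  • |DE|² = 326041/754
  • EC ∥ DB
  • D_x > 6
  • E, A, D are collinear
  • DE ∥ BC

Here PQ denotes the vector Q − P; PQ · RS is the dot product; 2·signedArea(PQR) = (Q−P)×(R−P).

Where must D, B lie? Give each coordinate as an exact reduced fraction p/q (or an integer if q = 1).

1. D_x = 4839/754  [E, A, D are collinear ∩ CD ⟂ EA]
2. D_y = 2533/754  [E, A, D are collinear ∩ CD ⟂ EA]
   → D = (4839/754, 2533/754)
3. B_x = 17657/754  [DE ∥ BC ∩ EC ∥ DB]
4. B_y = 11581/754  [DE ∥ BC ∩ EC ∥ DB]
   → B = (17657/754, 11581/754)

B = (17657/754, 11581/754)
D = (4839/754, 2533/754)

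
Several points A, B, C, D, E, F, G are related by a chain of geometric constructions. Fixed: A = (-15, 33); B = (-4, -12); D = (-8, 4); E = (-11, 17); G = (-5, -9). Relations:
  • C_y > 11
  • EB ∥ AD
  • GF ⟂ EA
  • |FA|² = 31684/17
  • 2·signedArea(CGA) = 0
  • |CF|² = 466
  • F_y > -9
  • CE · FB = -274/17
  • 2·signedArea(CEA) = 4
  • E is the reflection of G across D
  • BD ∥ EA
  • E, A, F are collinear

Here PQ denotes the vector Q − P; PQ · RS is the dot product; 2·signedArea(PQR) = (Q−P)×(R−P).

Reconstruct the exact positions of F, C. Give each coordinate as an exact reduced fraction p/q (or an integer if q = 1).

1. F_x = -77/17  [E, A, F are collinear ∩ GF ⟂ EA]
2. F_y = -151/17  [E, A, F are collinear ∩ GF ⟂ EA]
   → F = (-77/17, -151/17)
3. C_x = -10  [2·signedArea(CGA) = 0 ∩ CE · FB = -274/17]
4. C_y = 12  [2·signedArea(CGA) = 0 ∩ CE · FB = -274/17]
   → C = (-10, 12)

C = (-10, 12)
F = (-77/17, -151/17)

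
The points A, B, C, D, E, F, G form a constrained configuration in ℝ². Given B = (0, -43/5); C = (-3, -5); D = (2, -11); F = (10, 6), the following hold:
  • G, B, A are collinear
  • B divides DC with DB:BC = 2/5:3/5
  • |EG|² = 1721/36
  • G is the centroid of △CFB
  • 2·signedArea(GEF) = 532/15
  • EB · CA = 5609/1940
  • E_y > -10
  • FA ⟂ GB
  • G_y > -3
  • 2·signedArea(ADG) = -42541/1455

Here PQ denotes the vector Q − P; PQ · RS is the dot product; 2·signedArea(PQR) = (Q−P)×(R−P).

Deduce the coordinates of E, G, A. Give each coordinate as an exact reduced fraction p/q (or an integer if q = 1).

A = (1199/194, 1449/194)
E = (1/2, -46/5)
G = (7/3, -38/15)

1. G_x = 7/3  [G is the centroid of △CFB]
2. G_y = -38/15  [G is the centroid of △CFB]
   → G = (7/3, -38/15)
3. A_x = 1199/194  [G, B, A are collinear ∩ FA ⟂ GB]
4. A_y = 1449/194  [G, B, A are collinear ∩ FA ⟂ GB]
   → A = (1199/194, 1449/194)
5. E_x = 1/2  [EB · CA = 5609/1940 ∩ 2·signedArea(GEF) = 532/15]
6. E_y = -46/5  [EB · CA = 5609/1940 ∩ 2·signedArea(GEF) = 532/15]
   → E = (1/2, -46/5)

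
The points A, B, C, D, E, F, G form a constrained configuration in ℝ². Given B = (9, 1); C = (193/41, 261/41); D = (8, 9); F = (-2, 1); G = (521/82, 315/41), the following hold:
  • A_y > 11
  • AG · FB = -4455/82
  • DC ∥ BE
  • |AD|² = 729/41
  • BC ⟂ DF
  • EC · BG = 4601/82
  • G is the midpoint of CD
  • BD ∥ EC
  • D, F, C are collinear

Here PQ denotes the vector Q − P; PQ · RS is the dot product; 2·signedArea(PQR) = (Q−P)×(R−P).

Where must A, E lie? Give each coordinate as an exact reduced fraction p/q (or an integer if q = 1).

1. A_x = 463/41  [AG · FB = -4455/82]
2. A_y = 477/41  [|AD|² = 729/41]
   → A = (463/41, 477/41)
3. E_x = 234/41  [BD ∥ EC ∩ DC ∥ BE]
4. E_y = -67/41  [BD ∥ EC ∩ DC ∥ BE]
   → E = (234/41, -67/41)

A = (463/41, 477/41)
E = (234/41, -67/41)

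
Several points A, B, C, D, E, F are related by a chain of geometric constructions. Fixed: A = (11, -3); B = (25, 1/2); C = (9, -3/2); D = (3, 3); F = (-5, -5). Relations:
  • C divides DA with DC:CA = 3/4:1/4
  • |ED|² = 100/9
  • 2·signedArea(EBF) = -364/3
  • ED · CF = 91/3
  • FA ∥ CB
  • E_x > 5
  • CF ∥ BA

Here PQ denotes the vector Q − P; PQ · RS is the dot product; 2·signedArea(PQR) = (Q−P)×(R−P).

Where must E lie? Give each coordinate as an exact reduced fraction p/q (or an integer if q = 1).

1. E_x = 17/3  [2·signedArea(EBF) = -364/3 ∩ ED · CF = 91/3]
2. E_y = 1  [2·signedArea(EBF) = -364/3 ∩ ED · CF = 91/3]
   → E = (17/3, 1)

E = (17/3, 1)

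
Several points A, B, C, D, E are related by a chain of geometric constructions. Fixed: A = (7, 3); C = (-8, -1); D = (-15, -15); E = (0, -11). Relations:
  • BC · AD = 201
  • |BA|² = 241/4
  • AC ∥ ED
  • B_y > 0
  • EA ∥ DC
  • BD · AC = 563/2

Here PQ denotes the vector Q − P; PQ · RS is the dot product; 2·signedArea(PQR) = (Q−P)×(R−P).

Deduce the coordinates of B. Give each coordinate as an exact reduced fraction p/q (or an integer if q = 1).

1. B_x = -1/2  [BD · AC = 563/2 ∩ BC · AD = 201]
2. B_y = 1  [BD · AC = 563/2 ∩ BC · AD = 201]
   → B = (-1/2, 1)

B = (-1/2, 1)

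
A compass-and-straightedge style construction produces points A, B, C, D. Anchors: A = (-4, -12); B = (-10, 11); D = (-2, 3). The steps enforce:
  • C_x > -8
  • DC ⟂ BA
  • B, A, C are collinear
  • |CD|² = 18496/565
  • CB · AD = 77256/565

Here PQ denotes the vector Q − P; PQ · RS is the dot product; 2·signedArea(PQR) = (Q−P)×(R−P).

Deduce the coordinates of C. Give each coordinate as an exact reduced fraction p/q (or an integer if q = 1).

C = (-4258/565, 879/565)

1. C_x = -4258/565  [B, A, C are collinear ∩ DC ⟂ BA]
2. C_y = 879/565  [B, A, C are collinear ∩ DC ⟂ BA]
   → C = (-4258/565, 879/565)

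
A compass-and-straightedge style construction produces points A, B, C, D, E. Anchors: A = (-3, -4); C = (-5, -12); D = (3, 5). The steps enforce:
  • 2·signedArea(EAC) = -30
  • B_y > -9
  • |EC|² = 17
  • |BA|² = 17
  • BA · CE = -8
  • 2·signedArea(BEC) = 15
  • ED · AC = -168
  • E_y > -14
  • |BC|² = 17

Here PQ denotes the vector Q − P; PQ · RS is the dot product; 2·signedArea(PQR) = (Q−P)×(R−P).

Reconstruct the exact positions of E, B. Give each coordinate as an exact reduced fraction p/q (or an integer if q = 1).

B = (-4, -8)
E = (-9, -13)

1. E_x = -9  [2·signedArea(EAC) = -30 ∩ ED · AC = -168]
2. E_y = -13  [2·signedArea(EAC) = -30 ∩ ED · AC = -168]
   → E = (-9, -13)
3. B_x = -4  [BA · CE = -8 ∩ 2·signedArea(BEC) = 15]
4. B_y = -8  [BA · CE = -8 ∩ 2·signedArea(BEC) = 15]
   → B = (-4, -8)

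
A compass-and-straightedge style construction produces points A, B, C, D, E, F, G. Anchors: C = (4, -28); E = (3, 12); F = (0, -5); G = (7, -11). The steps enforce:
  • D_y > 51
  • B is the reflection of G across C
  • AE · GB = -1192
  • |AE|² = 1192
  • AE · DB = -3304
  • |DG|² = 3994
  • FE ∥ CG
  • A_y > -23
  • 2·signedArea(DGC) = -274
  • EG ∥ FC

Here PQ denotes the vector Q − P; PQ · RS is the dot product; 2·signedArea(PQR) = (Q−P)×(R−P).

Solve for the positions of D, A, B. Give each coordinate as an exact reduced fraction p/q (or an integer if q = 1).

1. D_x = 2  [line 17·x + -3·y + 122 = 0 ∩ |DG|² = 3994]
2. D_y = 52  [line 17·x + -3·y + 122 = 0 ∩ |DG|² = 3994]
   → D = (2, 52)
3. B_x = 1  [B is the reflection of G across C]
4. B_y = -45  [B is the reflection of G across C]
   → B = (1, -45)
5. A_x = -3  [AE · DB = -3304 ∩ AE · GB = -1192]
6. A_y = -22  [AE · DB = -3304 ∩ AE · GB = -1192]
   → A = (-3, -22)

A = (-3, -22)
B = (1, -45)
D = (2, 52)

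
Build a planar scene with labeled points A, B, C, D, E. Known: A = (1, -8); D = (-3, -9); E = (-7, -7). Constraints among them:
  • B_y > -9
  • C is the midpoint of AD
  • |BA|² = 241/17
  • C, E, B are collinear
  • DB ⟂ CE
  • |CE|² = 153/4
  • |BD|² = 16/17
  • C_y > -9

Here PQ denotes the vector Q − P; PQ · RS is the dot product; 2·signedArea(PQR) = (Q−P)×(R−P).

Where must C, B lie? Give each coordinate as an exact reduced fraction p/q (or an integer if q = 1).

1. C_x = -1  [C is the midpoint of AD]
2. C_y = -17/2  [C is the midpoint of AD]
   → C = (-1, -17/2)
3. B_x = -47/17  [C, E, B are collinear ∩ DB ⟂ CE]
4. B_y = -137/17  [C, E, B are collinear ∩ DB ⟂ CE]
   → B = (-47/17, -137/17)

B = (-47/17, -137/17)
C = (-1, -17/2)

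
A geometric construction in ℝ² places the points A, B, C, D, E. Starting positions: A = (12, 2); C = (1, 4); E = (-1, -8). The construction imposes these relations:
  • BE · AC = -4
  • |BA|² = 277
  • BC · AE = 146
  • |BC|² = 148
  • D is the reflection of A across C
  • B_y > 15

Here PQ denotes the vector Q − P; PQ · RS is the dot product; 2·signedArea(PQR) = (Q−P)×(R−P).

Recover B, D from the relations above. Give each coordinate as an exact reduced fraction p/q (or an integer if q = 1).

B = (3, 16)
D = (-10, 6)

1. B_x = 3  [BC · AE = 146 ∩ BE · AC = -4]
2. B_y = 16  [BC · AE = 146 ∩ BE · AC = -4]
   → B = (3, 16)
3. D_x = -10  [D is the reflection of A across C]
4. D_y = 6  [D is the reflection of A across C]
   → D = (-10, 6)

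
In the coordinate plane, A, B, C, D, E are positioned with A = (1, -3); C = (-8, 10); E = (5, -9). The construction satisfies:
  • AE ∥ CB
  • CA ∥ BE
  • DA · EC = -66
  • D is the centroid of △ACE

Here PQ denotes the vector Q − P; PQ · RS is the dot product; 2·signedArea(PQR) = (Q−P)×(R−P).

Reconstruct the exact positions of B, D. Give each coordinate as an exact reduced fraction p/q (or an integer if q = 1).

B = (-4, 4)
D = (-2/3, -2/3)

1. B_x = -4  [CA ∥ BE ∩ AE ∥ CB]
2. B_y = 4  [CA ∥ BE ∩ AE ∥ CB]
   → B = (-4, 4)
3. D_x = -2/3  [D is the centroid of △ACE]
4. D_y = -2/3  [D is the centroid of △ACE]
   → D = (-2/3, -2/3)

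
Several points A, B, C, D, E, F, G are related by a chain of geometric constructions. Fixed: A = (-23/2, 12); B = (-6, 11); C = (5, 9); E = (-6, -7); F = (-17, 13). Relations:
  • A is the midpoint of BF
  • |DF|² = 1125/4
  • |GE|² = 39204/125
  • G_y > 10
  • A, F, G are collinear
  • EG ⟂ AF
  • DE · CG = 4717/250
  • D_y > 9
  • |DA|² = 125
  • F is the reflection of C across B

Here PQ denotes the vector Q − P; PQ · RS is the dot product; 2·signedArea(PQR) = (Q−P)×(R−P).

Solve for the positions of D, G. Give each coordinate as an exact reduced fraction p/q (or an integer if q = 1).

1. G_x = -354/125  [A, F, G are collinear ∩ EG ⟂ AF]
2. G_y = 1303/125  [A, F, G are collinear ∩ EG ⟂ AF]
   → G = (-354/125, 1303/125)
3. D_x = -1/2  [line 979/125·x + -178/125·y + 4539/250 = 0 ∩ |DA|² = 125]
4. D_y = 10  [line 979/125·x + -178/125·y + 4539/250 = 0 ∩ |DA|² = 125]
   → D = (-1/2, 10)

D = (-1/2, 10)
G = (-354/125, 1303/125)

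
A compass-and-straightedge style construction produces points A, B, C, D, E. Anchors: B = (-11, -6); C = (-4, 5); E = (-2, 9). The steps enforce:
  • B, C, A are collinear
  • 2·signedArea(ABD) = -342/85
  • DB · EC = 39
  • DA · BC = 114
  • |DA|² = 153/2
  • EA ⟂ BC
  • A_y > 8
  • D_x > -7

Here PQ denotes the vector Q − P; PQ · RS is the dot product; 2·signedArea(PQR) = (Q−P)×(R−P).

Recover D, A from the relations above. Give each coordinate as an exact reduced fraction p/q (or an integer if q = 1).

1. A_x = -137/85  [B, C, A are collinear ∩ EA ⟂ BC]
2. A_y = 744/85  [B, C, A are collinear ∩ EA ⟂ BC]
   → A = (-137/85, 744/85)
3. D_x = -13/2  [DA · BC = 114 ∩ 2·signedArea(ABD) = -342/85]
4. D_y = 3/2  [DA · BC = 114 ∩ 2·signedArea(ABD) = -342/85]
   → D = (-13/2, 3/2)

A = (-137/85, 744/85)
D = (-13/2, 3/2)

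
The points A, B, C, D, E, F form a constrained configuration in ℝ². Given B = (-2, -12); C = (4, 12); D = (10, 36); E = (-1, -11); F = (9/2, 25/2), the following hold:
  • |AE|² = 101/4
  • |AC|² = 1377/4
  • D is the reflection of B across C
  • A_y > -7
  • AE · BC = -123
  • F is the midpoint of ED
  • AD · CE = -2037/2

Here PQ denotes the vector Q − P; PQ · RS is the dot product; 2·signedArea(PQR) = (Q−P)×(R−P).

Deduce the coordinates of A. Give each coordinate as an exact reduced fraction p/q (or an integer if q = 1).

1. A_x = -1/2  [AE · BC = -123 ∩ AD · CE = -2037/2]
2. A_y = -6  [AE · BC = -123 ∩ AD · CE = -2037/2]
   → A = (-1/2, -6)

A = (-1/2, -6)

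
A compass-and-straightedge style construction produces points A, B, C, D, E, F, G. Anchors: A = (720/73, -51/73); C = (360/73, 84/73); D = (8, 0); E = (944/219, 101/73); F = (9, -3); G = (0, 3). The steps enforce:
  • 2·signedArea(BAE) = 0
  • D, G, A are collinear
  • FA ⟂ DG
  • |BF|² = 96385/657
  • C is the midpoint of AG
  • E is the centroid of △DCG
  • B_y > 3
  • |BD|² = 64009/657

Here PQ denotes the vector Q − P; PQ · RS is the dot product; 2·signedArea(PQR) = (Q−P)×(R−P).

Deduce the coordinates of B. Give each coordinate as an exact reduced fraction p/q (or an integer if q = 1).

1. B_x = -272/219  [line -152/73·x + -1216/219·y + 1216/73 = 0 ∩ |BD|² = 64009/657]
2. B_y = 253/73  [line -152/73·x + -1216/219·y + 1216/73 = 0 ∩ |BD|² = 64009/657]
   → B = (-272/219, 253/73)

B = (-272/219, 253/73)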